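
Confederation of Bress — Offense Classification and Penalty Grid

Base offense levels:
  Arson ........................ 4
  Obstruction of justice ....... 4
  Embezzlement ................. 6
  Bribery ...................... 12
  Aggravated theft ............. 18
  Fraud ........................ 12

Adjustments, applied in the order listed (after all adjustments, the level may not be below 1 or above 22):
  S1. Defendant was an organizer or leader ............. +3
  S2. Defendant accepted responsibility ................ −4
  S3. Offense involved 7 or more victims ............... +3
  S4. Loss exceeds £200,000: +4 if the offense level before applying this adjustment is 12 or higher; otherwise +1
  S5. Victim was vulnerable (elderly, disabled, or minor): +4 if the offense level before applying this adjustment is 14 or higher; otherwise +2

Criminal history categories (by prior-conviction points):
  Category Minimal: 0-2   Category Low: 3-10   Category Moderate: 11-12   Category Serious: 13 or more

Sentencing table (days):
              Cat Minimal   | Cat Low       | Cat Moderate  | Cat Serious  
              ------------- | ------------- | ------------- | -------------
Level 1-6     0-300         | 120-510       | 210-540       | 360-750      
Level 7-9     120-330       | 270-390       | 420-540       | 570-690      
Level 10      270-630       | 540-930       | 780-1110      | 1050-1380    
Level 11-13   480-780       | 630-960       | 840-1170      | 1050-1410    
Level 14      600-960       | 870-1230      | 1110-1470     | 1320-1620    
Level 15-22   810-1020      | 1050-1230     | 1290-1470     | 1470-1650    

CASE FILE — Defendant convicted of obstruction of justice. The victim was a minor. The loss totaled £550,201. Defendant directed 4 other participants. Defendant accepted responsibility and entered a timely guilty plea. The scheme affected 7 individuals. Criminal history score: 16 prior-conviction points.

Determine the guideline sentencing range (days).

Base offense level for obstruction of justice: 4.
S1 applies: 4 + 3 = 7.
S2 applies: 7 − 4 = 3.
S3 applies: 3 + 3 = 6.
S4 applies (level before this adjustment is 6 < 12, so +1): 6 + 1 = 7.
S5 applies (level before this adjustment is 7 < 14, so +2): 7 + 2 = 9.
Final offense level: 9.
Criminal history: 16 prior points → Category Serious (13+).
Level 9 falls in the 7-9 band.
Grid: Level 7-9 × Category Serious = 570-690 days.

570-690 days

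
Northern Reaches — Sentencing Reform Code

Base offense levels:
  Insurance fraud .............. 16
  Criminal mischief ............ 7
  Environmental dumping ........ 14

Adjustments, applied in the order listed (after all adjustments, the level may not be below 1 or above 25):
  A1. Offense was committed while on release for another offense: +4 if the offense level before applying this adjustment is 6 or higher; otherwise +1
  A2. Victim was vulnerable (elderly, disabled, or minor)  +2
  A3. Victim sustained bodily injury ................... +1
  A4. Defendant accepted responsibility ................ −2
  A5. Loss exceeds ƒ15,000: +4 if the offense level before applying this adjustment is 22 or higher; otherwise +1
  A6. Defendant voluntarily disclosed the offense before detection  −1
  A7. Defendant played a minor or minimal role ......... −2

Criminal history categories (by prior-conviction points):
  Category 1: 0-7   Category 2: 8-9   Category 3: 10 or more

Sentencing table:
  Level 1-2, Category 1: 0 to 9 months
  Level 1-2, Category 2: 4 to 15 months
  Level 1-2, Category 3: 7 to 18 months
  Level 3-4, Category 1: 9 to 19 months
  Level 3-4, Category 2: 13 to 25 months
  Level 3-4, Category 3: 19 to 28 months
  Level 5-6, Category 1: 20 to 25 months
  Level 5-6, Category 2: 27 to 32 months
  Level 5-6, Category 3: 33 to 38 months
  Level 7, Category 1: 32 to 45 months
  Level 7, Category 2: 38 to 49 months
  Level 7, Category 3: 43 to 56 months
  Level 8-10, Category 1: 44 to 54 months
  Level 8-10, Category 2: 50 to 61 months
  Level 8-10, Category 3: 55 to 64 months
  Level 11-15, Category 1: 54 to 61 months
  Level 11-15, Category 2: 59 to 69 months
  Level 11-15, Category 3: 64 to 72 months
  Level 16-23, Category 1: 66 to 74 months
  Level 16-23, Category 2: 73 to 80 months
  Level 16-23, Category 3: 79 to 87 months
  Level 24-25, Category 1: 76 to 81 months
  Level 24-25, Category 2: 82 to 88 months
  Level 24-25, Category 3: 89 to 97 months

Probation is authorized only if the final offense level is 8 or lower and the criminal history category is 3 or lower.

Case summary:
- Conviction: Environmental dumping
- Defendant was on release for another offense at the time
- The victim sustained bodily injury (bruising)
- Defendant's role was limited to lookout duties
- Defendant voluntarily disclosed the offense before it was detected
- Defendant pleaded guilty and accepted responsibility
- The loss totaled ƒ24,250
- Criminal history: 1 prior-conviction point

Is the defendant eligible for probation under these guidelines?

Base offense level for environmental dumping: 14.
A1 applies (level before this adjustment is 14 ≥ 6, so +4): 14 + 4 = 18.
A2 does not apply.
A3 applies: 18 + 1 = 19.
A4 applies: 19 − 2 = 17.
A5 applies (level before this adjustment is 17 < 22, so +1): 17 + 1 = 18.
A6 applies: 18 − 1 = 17.
A7 applies: 17 − 2 = 15.
Final offense level: 15.
Criminal history: 1 prior point → Category 1 (0-7).
Level 15 falls in the 11-15 band.
Grid: Level 11-15 × Category 1 = 54-61 months.
Probation check: level 15 > 8 and category 1 ≤ 3 → not eligible.

No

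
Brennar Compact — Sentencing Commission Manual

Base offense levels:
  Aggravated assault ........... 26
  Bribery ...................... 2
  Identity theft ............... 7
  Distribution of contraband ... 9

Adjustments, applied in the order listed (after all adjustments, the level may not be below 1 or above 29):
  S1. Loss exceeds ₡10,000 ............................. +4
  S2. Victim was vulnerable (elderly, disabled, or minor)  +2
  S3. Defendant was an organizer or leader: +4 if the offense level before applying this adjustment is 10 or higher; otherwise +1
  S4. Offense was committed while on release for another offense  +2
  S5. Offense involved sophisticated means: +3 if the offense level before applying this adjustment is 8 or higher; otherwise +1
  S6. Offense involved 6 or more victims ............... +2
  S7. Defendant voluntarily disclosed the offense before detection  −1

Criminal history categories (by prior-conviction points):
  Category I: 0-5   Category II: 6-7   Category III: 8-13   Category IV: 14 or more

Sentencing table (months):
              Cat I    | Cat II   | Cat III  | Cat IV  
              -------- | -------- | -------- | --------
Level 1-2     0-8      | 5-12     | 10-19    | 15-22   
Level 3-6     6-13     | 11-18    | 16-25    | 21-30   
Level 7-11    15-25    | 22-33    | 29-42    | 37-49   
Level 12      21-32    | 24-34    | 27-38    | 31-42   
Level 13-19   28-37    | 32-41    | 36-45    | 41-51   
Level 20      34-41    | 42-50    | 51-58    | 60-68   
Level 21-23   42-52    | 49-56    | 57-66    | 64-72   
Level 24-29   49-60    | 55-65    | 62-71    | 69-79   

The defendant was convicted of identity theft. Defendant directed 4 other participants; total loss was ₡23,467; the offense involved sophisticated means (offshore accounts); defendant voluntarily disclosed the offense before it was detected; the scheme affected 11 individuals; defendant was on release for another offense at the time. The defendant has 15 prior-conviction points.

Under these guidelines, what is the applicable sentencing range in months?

Base offense level for identity theft: 7.
S1 applies: 7 + 4 = 11.
S3 applies (level before this adjustment is 11 ≥ 10, so +4): 11 + 4 = 15.
S4 applies: 15 + 2 = 17.
S5 applies (level before this adjustment is 17 ≥ 8, so +3): 17 + 3 = 20.
S6 applies: 20 + 2 = 22.
S7 applies: 22 − 1 = 21.
Final offense level: 21.
Criminal history: 15 prior points → Category IV (14+).
Level 21 falls in the 21-23 band.
Grid: Level 21-23 × Category IV = 64-72 months.

64-72 months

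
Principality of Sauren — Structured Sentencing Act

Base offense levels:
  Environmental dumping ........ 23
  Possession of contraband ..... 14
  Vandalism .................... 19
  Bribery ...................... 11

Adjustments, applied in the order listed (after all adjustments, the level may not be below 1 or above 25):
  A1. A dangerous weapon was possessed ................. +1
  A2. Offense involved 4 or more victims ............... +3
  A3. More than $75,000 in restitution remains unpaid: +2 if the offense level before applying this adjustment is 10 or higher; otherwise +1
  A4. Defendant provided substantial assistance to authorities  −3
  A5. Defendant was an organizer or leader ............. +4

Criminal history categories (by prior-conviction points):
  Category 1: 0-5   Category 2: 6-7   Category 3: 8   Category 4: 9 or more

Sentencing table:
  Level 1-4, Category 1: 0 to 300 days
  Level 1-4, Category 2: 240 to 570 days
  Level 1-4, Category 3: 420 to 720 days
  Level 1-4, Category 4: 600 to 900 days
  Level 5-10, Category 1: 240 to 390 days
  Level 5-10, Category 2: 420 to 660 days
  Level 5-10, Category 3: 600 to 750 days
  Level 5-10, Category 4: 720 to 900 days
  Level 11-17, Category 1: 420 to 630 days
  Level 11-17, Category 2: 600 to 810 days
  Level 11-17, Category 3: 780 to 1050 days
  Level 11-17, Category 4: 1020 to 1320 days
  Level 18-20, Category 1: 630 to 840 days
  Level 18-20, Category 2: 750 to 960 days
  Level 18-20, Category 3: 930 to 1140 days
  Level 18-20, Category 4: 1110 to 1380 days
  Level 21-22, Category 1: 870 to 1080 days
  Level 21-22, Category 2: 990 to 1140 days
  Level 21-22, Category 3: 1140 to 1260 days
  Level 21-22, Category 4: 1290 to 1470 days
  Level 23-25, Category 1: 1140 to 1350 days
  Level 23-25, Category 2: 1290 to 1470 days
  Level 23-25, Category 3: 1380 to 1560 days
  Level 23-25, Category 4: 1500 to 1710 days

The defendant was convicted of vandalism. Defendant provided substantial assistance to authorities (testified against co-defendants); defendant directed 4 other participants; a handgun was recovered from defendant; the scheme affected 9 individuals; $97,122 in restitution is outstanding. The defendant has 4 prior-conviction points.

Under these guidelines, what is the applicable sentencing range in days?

Base offense level for vandalism: 19.
A1 applies: 19 + 1 = 20.
A2 applies: 20 + 3 = 23.
A3 applies (level before this adjustment is 23 ≥ 10, so +2): 23 + 2 = 25.
A4 applies: 25 − 3 = 22.
A5 applies: 22 + 4 = 26.
Level 26 exceeds the maximum of 25; capped at 25.
Final offense level: 25.
Criminal history: 4 prior points → Category 1 (0-5).
Level 25 falls in the 23-25 band.
Grid: Level 23-25 × Category 1 = 1140-1350 days.

1140-1350 days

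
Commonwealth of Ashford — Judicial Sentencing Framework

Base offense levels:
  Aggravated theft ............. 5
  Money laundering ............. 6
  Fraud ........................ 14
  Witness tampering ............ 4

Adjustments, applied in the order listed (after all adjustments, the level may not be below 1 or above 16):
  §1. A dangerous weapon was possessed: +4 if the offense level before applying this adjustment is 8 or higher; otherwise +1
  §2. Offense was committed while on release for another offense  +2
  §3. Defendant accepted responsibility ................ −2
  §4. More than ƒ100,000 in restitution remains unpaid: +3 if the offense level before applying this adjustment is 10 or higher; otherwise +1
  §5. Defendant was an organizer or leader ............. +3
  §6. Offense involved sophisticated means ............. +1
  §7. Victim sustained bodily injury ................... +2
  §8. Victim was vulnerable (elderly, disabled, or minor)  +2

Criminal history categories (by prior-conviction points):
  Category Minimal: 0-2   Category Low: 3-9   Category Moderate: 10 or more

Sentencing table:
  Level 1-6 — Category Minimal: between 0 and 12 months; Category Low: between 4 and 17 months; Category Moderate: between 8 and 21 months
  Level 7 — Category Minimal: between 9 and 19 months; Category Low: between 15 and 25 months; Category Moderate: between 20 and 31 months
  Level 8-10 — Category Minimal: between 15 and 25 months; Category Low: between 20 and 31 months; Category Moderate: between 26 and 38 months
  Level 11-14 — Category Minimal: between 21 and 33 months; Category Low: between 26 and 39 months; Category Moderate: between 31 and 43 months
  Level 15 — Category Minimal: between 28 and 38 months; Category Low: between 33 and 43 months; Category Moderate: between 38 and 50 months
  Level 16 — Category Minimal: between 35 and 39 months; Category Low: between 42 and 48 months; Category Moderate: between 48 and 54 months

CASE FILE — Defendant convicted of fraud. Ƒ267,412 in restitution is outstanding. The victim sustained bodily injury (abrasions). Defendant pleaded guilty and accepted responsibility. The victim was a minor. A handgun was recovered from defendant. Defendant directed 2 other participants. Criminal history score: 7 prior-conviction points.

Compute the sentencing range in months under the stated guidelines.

42-48 months

Base offense level for fraud: 14.
§1 applies (level before this adjustment is 14 ≥ 8, so +4): 14 + 4 = 18.
§2 does not apply.
§3 applies: 18 − 2 = 16.
§4 applies (level before this adjustment is 16 ≥ 10, so +3): 16 + 3 = 19.
§5 applies: 19 + 3 = 22.
§6 does not apply.
§7 applies: 22 + 2 = 24.
§8 applies: 24 + 2 = 26.
Level 26 exceeds the maximum of 16; capped at 16.
Final offense level: 16.
Criminal history: 7 prior points → Category Low (3-9).
Level 16 falls in the 16 band.
Grid: Level 16 × Category Low = 42-48 months.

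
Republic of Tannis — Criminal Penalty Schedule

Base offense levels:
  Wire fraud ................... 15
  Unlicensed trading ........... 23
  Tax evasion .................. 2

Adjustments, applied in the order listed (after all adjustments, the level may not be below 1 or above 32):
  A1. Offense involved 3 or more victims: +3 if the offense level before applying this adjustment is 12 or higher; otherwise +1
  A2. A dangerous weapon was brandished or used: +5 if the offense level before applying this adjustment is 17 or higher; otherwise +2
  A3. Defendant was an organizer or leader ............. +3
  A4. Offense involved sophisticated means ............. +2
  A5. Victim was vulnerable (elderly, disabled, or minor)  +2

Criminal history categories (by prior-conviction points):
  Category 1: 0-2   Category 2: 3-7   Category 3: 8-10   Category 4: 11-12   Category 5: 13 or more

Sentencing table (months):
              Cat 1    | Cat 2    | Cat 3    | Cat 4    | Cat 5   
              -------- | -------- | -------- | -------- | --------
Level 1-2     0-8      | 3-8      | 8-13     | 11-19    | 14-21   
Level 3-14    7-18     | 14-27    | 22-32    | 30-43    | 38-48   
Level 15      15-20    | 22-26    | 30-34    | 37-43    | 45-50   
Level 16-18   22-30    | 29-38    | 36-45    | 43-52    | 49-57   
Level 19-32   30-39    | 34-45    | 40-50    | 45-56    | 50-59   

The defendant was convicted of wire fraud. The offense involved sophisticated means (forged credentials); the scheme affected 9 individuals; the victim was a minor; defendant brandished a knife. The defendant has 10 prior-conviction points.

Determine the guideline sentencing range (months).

40-50 months

Base offense level for wire fraud: 15.
A1 applies (level before this adjustment is 15 ≥ 12, so +3): 15 + 3 = 18.
A2 applies (level before this adjustment is 18 ≥ 17, so +5): 18 + 5 = 23.
A4 applies: 23 + 2 = 25.
A5 applies: 25 + 2 = 27.
Final offense level: 27.
Criminal history: 10 prior points → Category 3 (8-10).
Level 27 falls in the 19-32 band.
Grid: Level 19-32 × Category 3 = 40-50 months.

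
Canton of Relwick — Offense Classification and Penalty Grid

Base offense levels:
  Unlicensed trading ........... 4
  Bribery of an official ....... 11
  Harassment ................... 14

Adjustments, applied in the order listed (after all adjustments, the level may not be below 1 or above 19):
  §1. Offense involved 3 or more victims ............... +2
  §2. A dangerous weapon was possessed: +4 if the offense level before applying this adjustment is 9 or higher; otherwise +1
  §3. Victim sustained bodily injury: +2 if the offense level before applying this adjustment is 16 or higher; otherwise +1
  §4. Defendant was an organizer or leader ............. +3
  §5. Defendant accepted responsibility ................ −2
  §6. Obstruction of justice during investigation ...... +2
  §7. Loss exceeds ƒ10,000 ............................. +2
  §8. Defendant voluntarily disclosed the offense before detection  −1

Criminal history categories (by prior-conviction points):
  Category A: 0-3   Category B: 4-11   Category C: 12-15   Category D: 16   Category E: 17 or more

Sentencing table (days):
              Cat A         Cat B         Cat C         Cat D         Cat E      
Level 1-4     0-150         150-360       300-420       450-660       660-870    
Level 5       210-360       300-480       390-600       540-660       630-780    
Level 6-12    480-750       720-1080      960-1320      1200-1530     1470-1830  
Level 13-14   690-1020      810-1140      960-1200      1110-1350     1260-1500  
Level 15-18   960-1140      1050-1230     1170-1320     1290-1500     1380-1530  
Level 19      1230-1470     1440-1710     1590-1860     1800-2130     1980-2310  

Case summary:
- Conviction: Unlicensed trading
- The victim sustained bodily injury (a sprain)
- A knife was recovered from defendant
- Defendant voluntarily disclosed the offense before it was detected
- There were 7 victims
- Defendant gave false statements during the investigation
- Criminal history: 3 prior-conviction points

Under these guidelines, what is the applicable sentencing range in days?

480-750 days

Base offense level for unlicensed trading: 4.
§1 applies: 4 + 2 = 6.
§2 applies (level before this adjustment is 6 < 9, so +1): 6 + 1 = 7.
§3 applies (level before this adjustment is 7 < 16, so +1): 7 + 1 = 8.
§4 does not apply.
§5 does not apply.
§6 applies: 8 + 2 = 10.
§8 applies: 10 − 1 = 9.
Final offense level: 9.
Criminal history: 3 prior points → Category A (0-3).
Level 9 falls in the 6-12 band.
Grid: Level 6-12 × Category A = 480-750 days.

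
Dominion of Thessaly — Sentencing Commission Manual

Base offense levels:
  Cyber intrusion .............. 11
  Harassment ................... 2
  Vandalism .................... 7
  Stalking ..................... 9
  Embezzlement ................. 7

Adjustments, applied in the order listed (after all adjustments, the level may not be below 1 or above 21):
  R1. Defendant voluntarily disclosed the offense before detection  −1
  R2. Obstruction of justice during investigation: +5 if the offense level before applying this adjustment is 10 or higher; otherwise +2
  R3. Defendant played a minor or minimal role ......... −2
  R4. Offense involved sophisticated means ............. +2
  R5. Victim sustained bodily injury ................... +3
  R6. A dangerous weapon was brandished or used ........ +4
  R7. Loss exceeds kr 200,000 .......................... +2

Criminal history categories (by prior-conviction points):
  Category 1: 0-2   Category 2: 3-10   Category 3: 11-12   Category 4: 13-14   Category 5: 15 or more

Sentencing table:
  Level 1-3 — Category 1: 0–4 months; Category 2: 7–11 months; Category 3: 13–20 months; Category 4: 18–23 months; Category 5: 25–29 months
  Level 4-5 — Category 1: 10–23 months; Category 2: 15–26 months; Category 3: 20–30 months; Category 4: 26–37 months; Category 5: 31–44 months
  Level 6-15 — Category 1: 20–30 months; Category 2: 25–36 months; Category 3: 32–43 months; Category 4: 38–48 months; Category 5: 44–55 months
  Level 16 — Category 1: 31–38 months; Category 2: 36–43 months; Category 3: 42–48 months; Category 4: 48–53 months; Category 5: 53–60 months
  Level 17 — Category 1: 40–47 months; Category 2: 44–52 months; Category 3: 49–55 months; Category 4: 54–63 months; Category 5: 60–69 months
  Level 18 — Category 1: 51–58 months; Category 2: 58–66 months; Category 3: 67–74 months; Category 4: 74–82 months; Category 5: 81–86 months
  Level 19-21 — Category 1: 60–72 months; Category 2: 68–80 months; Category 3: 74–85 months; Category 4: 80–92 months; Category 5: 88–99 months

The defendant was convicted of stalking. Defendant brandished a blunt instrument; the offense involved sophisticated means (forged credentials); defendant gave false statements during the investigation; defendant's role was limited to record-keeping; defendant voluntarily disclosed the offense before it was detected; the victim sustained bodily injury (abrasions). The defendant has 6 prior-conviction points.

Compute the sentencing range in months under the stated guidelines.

44-52 months

Base offense level for stalking: 9.
R1 applies: 9 − 1 = 8.
R2 applies (level before this adjustment is 8 < 10, so +2): 8 + 2 = 10.
R3 applies: 10 − 2 = 8.
R4 applies: 8 + 2 = 10.
R5 applies: 10 + 3 = 13.
R6 applies: 13 + 4 = 17.
R7 does not apply.
Final offense level: 17.
Criminal history: 6 prior points → Category 2 (3-10).
Level 17 falls in the 17 band.
Grid: Level 17 × Category 2 = 44-52 months.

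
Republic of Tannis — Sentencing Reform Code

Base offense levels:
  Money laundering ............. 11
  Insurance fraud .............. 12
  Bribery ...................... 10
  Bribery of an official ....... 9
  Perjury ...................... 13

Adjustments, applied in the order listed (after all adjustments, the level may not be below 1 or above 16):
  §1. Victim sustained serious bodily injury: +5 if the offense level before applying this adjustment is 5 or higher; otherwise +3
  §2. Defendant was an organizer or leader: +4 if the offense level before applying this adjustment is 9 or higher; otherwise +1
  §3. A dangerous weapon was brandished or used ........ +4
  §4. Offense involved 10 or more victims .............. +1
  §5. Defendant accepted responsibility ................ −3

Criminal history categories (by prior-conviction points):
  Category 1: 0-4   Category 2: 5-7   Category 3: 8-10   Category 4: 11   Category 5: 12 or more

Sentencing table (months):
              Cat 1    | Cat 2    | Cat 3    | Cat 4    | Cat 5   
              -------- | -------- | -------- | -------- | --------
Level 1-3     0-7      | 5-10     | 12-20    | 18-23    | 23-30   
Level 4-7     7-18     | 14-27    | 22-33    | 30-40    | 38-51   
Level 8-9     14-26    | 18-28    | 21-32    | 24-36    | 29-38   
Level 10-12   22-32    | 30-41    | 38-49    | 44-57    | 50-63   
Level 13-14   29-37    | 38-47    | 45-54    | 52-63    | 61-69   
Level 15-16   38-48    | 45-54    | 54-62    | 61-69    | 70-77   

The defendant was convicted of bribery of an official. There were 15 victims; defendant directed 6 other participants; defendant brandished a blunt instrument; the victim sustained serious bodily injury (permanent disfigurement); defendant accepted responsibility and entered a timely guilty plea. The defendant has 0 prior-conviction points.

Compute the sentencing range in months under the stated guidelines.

Base offense level for bribery of an official: 9.
§1 applies (level before this adjustment is 9 ≥ 5, so +5): 9 + 5 = 14.
§2 applies (level before this adjustment is 14 ≥ 9, so +4): 14 + 4 = 18.
§3 applies: 18 + 4 = 22.
§4 applies: 22 + 1 = 23.
§5 applies: 23 − 3 = 20.
Level 20 exceeds the maximum of 16; capped at 16.
Final offense level: 16.
Criminal history: 0 prior points → Category 1 (0-4).
Level 16 falls in the 15-16 band.
Grid: Level 15-16 × Category 1 = 38-48 months.

38-48 months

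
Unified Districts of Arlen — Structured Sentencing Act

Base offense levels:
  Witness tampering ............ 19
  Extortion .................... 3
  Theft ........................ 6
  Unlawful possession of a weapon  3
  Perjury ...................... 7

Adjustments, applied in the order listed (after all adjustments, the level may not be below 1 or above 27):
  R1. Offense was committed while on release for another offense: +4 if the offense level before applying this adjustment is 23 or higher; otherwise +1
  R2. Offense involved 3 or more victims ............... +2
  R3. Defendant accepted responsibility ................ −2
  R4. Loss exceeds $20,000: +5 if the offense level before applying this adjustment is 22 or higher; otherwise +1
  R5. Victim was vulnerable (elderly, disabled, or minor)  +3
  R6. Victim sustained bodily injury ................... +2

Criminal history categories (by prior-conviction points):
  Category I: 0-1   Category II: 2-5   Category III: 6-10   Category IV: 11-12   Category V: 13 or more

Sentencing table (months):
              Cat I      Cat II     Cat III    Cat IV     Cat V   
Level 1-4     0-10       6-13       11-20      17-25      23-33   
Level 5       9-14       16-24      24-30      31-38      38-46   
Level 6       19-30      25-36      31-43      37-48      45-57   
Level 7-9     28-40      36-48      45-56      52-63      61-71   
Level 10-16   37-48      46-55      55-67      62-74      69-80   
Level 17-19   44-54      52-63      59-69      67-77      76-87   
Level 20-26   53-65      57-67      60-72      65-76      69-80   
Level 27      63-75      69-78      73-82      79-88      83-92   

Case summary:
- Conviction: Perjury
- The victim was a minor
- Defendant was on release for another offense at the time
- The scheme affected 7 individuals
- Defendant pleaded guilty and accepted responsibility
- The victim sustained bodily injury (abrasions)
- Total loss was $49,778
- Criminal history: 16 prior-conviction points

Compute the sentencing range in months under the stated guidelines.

69-80 months

Base offense level for perjury: 7.
R1 applies (level before this adjustment is 7 < 23, so +1): 7 + 1 = 8.
R2 applies: 8 + 2 = 10.
R3 applies: 10 − 2 = 8.
R4 applies (level before this adjustment is 8 < 22, so +1): 8 + 1 = 9.
R5 applies: 9 + 3 = 12.
R6 applies: 12 + 2 = 14.
Final offense level: 14.
Criminal history: 16 prior points → Category V (13+).
Level 14 falls in the 10-16 band.
Grid: Level 10-16 × Category V = 69-80 months.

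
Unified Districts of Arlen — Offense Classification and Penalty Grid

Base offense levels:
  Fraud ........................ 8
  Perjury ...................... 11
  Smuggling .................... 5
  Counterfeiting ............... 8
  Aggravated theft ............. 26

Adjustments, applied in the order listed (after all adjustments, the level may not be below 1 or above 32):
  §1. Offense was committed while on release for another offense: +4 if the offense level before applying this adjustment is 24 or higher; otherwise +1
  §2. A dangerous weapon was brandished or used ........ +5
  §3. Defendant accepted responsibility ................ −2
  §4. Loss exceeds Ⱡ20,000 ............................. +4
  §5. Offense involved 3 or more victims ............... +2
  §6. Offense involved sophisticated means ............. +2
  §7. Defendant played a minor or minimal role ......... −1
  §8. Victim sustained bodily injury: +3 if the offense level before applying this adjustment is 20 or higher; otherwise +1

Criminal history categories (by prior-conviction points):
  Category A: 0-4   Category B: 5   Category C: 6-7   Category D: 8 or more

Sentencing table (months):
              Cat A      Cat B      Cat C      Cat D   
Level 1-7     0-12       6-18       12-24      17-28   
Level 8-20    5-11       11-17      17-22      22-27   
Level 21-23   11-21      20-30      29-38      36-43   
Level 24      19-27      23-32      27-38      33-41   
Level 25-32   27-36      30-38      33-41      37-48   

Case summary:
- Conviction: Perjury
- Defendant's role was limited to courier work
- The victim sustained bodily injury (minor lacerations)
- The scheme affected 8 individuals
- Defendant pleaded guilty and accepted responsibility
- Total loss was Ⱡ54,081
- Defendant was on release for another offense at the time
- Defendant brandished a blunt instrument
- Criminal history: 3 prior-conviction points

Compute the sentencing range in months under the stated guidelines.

11-21 months

Base offense level for perjury: 11.
§1 applies (level before this adjustment is 11 < 24, so +1): 11 + 1 = 12.
§2 applies: 12 + 5 = 17.
§3 applies: 17 − 2 = 15.
§4 applies: 15 + 4 = 19.
§5 applies: 19 + 2 = 21.
§7 applies: 21 − 1 = 20.
§8 applies (level before this adjustment is 20 ≥ 20, so +3): 20 + 3 = 23.
Final offense level: 23.
Criminal history: 3 prior points → Category A (0-4).
Level 23 falls in the 21-23 band.
Grid: Level 21-23 × Category A = 11-21 months.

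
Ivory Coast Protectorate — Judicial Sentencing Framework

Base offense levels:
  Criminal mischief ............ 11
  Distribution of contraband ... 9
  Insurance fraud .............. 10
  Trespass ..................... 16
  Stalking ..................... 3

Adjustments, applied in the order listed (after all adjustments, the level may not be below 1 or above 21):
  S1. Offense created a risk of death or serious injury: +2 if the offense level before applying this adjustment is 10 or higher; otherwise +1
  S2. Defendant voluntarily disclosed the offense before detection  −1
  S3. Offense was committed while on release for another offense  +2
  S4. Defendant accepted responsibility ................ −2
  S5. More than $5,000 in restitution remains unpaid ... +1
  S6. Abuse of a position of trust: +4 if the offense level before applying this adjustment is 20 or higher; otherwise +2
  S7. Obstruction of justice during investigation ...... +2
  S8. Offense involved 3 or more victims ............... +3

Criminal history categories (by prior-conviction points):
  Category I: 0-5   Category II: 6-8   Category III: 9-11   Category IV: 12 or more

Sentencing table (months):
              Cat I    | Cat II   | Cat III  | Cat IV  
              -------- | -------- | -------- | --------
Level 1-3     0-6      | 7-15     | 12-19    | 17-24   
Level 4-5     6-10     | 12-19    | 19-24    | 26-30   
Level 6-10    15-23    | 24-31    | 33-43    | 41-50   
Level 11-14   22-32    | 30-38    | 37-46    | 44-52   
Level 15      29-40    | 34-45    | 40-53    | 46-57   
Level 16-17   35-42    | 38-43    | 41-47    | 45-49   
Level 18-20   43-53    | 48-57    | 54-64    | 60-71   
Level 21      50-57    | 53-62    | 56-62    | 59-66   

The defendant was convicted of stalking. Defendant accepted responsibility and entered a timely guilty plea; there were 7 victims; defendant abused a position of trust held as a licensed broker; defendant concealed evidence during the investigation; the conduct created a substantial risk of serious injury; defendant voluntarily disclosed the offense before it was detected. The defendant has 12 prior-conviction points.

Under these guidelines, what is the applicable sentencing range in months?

41-50 months

Base offense level for stalking: 3.
S1 applies (level before this adjustment is 3 < 10, so +1): 3 + 1 = 4.
S2 applies: 4 − 1 = 3.
S4 applies: 3 − 2 = 1.
S5 does not apply.
S6 applies (level before this adjustment is 1 < 20, so +2): 1 + 2 = 3.
S7 applies: 3 + 2 = 5.
S8 applies: 5 + 3 = 8.
Final offense level: 8.
Criminal history: 12 prior points → Category IV (12+).
Level 8 falls in the 6-10 band.
Grid: Level 6-10 × Category IV = 41-50 months.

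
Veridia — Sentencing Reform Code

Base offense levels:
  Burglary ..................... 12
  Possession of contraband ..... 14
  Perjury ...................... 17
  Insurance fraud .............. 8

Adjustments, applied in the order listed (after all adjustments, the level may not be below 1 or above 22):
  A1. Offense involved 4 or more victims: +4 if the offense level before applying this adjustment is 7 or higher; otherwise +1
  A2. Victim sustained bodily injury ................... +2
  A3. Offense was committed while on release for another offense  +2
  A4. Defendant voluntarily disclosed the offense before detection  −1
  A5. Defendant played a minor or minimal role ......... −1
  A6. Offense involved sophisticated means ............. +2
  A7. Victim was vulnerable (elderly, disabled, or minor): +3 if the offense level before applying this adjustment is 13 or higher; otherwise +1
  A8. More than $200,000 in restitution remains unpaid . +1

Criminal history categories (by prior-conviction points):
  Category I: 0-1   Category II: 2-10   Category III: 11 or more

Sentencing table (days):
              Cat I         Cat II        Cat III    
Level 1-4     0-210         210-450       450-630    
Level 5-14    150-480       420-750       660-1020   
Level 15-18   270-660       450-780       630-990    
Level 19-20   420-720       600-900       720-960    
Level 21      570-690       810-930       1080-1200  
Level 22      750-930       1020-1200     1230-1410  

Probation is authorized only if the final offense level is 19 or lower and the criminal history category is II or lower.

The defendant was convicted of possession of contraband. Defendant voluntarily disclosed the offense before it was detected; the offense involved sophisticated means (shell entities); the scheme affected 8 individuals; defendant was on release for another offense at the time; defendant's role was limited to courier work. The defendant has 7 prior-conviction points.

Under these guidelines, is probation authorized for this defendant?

Base offense level for possession of contraband: 14.
A1 applies (level before this adjustment is 14 ≥ 7, so +4): 14 + 4 = 18.
A2 does not apply.
A3 applies: 18 + 2 = 20.
A4 applies: 20 − 1 = 19.
A5 applies: 19 − 1 = 18.
A6 applies: 18 + 2 = 20.
A8 does not apply.
Final offense level: 20.
Criminal history: 7 prior points → Category II (2-10).
Level 20 falls in the 19-20 band.
Grid: Level 19-20 × Category II = 600-900 days.
Probation check: level 20 > 19 and category II ≤ II → not eligible.

No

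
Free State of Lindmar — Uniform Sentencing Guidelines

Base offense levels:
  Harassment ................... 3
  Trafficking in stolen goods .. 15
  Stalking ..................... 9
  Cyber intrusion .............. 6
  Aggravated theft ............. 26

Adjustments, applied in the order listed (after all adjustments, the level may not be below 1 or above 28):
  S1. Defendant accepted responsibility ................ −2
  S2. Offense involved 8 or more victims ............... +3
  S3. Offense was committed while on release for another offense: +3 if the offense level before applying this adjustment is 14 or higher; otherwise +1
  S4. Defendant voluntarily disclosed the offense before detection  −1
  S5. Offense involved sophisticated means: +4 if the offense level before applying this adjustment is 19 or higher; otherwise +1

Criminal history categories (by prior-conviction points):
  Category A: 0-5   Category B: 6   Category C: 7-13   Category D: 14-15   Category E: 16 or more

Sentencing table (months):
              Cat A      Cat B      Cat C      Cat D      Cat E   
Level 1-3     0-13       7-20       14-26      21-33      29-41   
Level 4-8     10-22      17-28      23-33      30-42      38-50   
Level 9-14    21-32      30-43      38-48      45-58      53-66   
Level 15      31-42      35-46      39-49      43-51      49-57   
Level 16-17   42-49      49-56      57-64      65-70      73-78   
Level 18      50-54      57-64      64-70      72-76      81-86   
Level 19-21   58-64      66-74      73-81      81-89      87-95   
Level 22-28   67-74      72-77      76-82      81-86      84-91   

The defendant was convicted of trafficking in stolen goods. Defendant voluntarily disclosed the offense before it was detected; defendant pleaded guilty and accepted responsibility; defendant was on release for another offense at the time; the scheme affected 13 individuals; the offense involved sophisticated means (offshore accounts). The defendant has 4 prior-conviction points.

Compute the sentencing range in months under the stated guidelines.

58-64 months

Base offense level for trafficking in stolen goods: 15.
S1 applies: 15 − 2 = 13.
S2 applies: 13 + 3 = 16.
S3 applies (level before this adjustment is 16 ≥ 14, so +3): 16 + 3 = 19.
S4 applies: 19 − 1 = 18.
S5 applies (level before this adjustment is 18 < 19, so +1): 18 + 1 = 19.
Final offense level: 19.
Criminal history: 4 prior points → Category A (0-5).
Level 19 falls in the 19-21 band.
Grid: Level 19-21 × Category A = 58-64 months.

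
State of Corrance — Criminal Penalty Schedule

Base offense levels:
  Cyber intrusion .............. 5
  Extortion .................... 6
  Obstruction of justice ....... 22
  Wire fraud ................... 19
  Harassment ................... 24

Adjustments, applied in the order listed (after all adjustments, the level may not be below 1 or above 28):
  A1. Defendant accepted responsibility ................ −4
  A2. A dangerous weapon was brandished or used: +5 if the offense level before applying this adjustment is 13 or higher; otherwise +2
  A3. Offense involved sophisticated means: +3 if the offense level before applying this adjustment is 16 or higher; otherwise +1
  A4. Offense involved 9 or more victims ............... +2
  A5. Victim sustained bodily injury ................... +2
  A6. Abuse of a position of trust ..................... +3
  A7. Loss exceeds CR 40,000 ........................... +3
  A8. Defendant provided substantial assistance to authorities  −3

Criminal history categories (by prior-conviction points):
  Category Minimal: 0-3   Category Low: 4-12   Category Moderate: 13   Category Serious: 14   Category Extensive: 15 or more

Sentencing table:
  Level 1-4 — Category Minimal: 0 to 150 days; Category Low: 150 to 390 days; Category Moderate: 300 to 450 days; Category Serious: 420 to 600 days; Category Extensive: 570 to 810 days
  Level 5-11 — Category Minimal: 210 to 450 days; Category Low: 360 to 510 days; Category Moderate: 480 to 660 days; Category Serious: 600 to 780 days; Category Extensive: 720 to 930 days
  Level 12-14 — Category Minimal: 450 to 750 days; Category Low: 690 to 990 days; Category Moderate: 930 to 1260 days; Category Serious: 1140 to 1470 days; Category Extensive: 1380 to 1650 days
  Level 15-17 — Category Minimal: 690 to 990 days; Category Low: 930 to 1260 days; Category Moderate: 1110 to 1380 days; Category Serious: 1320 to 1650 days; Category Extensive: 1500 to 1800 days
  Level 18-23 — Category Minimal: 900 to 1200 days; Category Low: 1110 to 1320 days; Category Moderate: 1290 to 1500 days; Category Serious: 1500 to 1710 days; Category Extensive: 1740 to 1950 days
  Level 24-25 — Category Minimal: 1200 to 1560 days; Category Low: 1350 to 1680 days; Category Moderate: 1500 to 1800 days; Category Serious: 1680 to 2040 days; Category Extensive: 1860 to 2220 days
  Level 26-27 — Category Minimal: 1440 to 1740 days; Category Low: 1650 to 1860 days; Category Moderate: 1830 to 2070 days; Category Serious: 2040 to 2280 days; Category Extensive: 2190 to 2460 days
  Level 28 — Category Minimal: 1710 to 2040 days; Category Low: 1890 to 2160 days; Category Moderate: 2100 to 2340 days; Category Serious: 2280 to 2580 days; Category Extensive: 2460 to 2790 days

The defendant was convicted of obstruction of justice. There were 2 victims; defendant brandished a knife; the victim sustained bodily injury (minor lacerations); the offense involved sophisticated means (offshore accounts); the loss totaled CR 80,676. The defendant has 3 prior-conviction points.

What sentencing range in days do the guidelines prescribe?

1710-2040 days

Base offense level for obstruction of justice: 22.
A2 applies (level before this adjustment is 22 ≥ 13, so +5): 22 + 5 = 27.
A3 applies (level before this adjustment is 27 ≥ 16, so +3): 27 + 3 = 30.
A4 does not apply.
A5 applies: 30 + 2 = 32.
A6 does not apply.
A7 applies: 32 + 3 = 35.
A8 does not apply.
Level 35 exceeds the maximum of 28; capped at 28.
Final offense level: 28.
Criminal history: 3 prior points → Category Minimal (0-3).
Level 28 falls in the 28 band.
Grid: Level 28 × Category Minimal = 1710-2040 days.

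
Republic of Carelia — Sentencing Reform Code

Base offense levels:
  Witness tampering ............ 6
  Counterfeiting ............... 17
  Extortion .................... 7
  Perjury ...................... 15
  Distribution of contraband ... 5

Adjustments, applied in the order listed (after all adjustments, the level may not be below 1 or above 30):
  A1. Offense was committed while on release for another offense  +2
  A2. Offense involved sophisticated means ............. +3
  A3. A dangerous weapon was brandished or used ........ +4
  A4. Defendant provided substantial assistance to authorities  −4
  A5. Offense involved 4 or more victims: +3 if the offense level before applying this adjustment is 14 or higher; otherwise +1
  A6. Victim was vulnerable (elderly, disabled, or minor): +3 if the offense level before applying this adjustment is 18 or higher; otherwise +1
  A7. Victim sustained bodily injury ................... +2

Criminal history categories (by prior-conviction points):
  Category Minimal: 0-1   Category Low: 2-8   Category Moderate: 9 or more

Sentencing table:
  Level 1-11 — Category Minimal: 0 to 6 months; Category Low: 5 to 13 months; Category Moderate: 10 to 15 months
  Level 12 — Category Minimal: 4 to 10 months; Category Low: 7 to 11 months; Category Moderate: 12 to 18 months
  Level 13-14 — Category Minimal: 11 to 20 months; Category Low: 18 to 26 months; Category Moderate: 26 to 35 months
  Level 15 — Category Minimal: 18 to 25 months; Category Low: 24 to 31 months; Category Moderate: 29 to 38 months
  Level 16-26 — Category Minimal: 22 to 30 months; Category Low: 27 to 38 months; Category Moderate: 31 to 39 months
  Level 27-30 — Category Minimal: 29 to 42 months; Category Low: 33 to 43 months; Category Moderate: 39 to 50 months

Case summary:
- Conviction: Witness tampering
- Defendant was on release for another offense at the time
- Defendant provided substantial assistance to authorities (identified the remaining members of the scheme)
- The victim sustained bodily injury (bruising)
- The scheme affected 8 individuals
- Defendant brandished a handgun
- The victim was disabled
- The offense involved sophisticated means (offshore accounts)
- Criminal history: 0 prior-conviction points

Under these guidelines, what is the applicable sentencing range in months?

Base offense level for witness tampering: 6.
A1 applies: 6 + 2 = 8.
A2 applies: 8 + 3 = 11.
A3 applies: 11 + 4 = 15.
A4 applies: 15 − 4 = 11.
A5 applies (level before this adjustment is 11 < 14, so +1): 11 + 1 = 12.
A6 applies (level before this adjustment is 12 < 18, so +1): 12 + 1 = 13.
A7 applies: 13 + 2 = 15.
Final offense level: 15.
Criminal history: 0 prior points → Category Minimal (0-1).
Level 15 falls in the 15 band.
Grid: Level 15 × Category Minimal = 18-25 months.

18-25 months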